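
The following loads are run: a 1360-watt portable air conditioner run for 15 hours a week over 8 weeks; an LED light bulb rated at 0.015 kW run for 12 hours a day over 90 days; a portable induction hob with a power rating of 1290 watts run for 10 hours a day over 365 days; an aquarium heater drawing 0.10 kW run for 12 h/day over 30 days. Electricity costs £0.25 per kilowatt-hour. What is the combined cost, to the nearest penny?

£1230.98

portable air conditioner: Runtime = 15 h/week × 8 weeks = 120 h
portable air conditioner: 1.36 kW × 120 h = 163.2 kWh
LED light bulb: Runtime = 12 h/day × 90 days = 1080 h
LED light bulb: 0.015 kW × 1080 h = 16.2 kWh
portable induction hob: Runtime = 10 h/day × 365 days = 3650 h
portable induction hob: 1.29 kW × 3650 h = 4708.5 kWh
aquarium heater: Runtime = 12 h/day × 30 days = 360 h
aquarium heater: 0.1 kW × 360 h = 36 kWh
Total energy = 4923.9 kWh
Cost = 4923.9 × £0.25 = £1230.98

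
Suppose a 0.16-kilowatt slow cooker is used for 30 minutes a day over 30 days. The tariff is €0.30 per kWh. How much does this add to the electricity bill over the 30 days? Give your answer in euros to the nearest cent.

€0.72

Runtime = 30 min × 30 = 900 min = 15 h
Energy = 0.16 kW × 15 h = 2.4 kWh
Cost = 2.4 kWh × €0.30/kWh = €0.72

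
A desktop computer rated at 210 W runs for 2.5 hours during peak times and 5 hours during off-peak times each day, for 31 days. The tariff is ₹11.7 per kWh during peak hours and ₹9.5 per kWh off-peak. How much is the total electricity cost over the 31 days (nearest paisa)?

₹499.64

Peak energy = 0.21 kW × 2.5 h × 31 = 16.275 kWh
Off-peak energy = 0.21 kW × 5 h × 31 = 32.55 kWh
Cost = 16.275 × ₹11.7 + 32.55 × ₹9.5 = ₹190.4175 + ₹309.225 = ₹499.64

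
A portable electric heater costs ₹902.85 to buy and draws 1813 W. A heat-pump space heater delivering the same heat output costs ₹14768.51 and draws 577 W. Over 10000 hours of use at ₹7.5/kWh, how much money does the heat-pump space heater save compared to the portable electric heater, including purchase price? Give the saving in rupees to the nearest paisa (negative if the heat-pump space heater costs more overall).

portable electric heater: ₹902.85 + (1813/1000) kW × 10000 h × ₹7.5 = ₹902.85 + ₹135975 = ₹136877.85
heat-pump space heater: ₹14768.51 + (577/1000) kW × 10000 h × ₹7.5 = ₹14768.51 + ₹43275 = ₹58043.51
Saving = ₹136877.85 − ₹58043.51 = ₹78834.34

₹78834.34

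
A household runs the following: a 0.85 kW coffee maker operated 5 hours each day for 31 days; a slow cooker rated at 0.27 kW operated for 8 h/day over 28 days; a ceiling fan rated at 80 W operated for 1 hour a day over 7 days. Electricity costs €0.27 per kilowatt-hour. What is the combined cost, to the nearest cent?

coffee maker: Runtime = 5 h/day × 31 days = 155 h
coffee maker: 0.85 kW × 155 h = 131.75 kWh
slow cooker: Runtime = 8 h/day × 28 days = 224 h
slow cooker: 0.27 kW × 224 h = 60.48 kWh
ceiling fan: Runtime = 1 h/day × 7 days = 7 h
ceiling fan: 0.08 kW × 7 h = 0.56 kWh
Total energy = 192.79 kWh
Cost = 192.79 × €0.27 = €52.05

€52.05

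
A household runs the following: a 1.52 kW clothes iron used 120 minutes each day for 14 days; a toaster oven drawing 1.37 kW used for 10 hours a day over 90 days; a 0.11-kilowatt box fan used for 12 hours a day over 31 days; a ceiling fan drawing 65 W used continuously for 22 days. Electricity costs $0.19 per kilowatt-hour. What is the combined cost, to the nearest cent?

clothes iron: Runtime = 120 min × 14 = 1680 min = 28 h
clothes iron: 1.52 kW × 28 h = 42.56 kWh
toaster oven: Runtime = 10 h/day × 90 days = 900 h
toaster oven: 1.37 kW × 900 h = 1233 kWh
box fan: Runtime = 12 h/day × 31 days = 372 h
box fan: 0.11 kW × 372 h = 40.92 kWh
ceiling fan: Runtime = 24 h × 22 = 528 h
ceiling fan: 0.065 kW × 528 h = 34.32 kWh
Total energy = 1350.8 kWh
Cost = 1350.8 × $0.19 = $256.65

$256.65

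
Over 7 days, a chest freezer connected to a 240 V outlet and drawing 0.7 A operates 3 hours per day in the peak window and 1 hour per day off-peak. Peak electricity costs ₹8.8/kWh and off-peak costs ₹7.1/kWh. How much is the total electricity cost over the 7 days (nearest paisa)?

Power = 0.7 A × 240 V = 168 W = 0.168 kW
Peak energy = 0.168 kW × 3 h × 7 = 3.528 kWh
Off-peak energy = 0.168 kW × 1 h × 7 = 1.176 kWh
Cost = 3.528 × ₹8.8 + 1.176 × ₹7.1 = ₹31.0464 + ₹8.3496 = ₹39.40

₹39.40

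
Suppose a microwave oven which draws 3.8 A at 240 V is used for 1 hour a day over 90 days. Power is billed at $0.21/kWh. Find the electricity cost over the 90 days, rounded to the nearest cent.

$17.24

Power = 3.8 A × 240 V = 912 W = 0.912 kW
Runtime = 1 h/day × 90 days = 90 h
Energy = 0.912 kW × 90 h = 82.08 kWh
Cost = 82.08 kWh × $0.21/kWh = $17.24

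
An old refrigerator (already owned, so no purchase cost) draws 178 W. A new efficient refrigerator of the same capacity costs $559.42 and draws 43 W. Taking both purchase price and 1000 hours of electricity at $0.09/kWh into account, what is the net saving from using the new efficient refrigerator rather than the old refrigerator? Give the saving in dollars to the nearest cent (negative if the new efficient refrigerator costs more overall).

-$547.27

old refrigerator: $0.00 + (178/1000) kW × 1000 h × $0.09 = $0.00 + $16.02 = $16.02
new efficient refrigerator: $559.42 + (43/1000) kW × 1000 h × $0.09 = $559.42 + $3.87 = $563.29
Saving = $16.02 − $563.29 = −$547.27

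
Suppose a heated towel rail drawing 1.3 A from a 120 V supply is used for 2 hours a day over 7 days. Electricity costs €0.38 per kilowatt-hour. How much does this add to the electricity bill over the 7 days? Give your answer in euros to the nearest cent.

€0.83

Power = 1.3 A × 120 V = 156 W = 0.156 kW
Runtime = 2 h/day × 7 days = 14 h
Energy = 0.156 kW × 14 h = 2.184 kWh
Cost = 2.184 kWh × €0.38/kWh = €0.83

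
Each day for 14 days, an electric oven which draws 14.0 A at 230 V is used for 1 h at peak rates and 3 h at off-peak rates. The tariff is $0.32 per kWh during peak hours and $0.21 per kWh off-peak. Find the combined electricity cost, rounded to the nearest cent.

Power = 14.0 A × 230 V = 3220 W = 3.22 kW
Peak energy = 3.22 kW × 1 h × 14 = 45.08 kWh
Off-peak energy = 3.22 kW × 3 h × 14 = 135.24 kWh
Cost = 45.08 × $0.32 + 135.24 × $0.21 = $14.4256 + $28.4004 = $42.83

$42.83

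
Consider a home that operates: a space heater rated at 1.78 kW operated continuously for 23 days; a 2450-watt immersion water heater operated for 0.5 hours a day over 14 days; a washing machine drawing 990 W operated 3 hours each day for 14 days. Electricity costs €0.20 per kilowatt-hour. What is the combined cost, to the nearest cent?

space heater: Runtime = 24 h × 23 = 552 h
space heater: 1.78 kW × 552 h = 982.56 kWh
immersion water heater: Runtime = 0.5 h/day × 14 days = 7 h
immersion water heater: 2.45 kW × 7 h = 17.15 kWh
washing machine: Runtime = 3 h/day × 14 days = 42 h
washing machine: 0.99 kW × 42 h = 41.58 kWh
Total energy = 1041.29 kWh
Cost = 1041.29 × €0.20 = €208.26

€208.26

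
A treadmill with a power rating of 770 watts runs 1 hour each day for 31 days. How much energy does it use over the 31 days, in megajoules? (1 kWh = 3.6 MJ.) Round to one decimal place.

85.9 MJ

Runtime = 1 h/day × 31 days = 31 h
Energy = 0.77 kW × 31 h = 23.87 kWh
= 23.87 × 3.6 MJ = 85.9 MJ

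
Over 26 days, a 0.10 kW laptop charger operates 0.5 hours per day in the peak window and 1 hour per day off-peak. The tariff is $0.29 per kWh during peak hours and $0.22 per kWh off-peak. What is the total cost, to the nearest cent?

$0.95

Peak energy = 0.1 kW × 0.5 h × 26 = 1.3 kWh
Off-peak energy = 0.1 kW × 1 h × 26 = 2.6 kWh
Cost = 1.3 × $0.29 + 2.6 × $0.22 = $0.377 + $0.572 = $0.95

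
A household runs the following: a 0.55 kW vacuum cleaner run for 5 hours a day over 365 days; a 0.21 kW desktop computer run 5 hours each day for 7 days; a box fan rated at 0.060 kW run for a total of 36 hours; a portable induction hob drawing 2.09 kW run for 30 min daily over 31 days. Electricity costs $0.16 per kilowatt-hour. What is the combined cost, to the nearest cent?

$167.30

vacuum cleaner: Runtime = 5 h/day × 365 days = 1825 h
vacuum cleaner: 0.55 kW × 1825 h = 1003.75 kWh
desktop computer: Runtime = 5 h/day × 7 days = 35 h
desktop computer: 0.21 kW × 35 h = 7.35 kWh
box fan: 0.06 kW × 36 h = 2.16 kWh
portable induction hob: Runtime = 30 min × 31 = 930 min = 15.5 h
portable induction hob: 2.09 kW × 15.5 h = 32.395 kWh
Total energy = 1045.655 kWh
Cost = 1045.655 × $0.16 = $167.30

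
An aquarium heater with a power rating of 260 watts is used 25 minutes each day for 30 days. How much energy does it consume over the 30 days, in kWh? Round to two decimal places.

Runtime = 25 min × 30 = 750 min = 12.5 h
Energy = 0.26 kW × 12.5 h = 3.25 kWh

3.25 kWh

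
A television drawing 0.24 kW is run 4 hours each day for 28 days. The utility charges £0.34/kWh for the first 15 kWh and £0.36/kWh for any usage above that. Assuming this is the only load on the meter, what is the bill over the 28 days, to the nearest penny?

£9.38

Runtime = 4 h/day × 28 days = 112 h
Energy = 0.24 kW × 112 h = 26.88 kWh
Tier 1 (0–15 kWh): 15 × £0.34 = £5.1
Above 15 kWh: 11.88 × £0.36 = £4.2768
Bill = £9.38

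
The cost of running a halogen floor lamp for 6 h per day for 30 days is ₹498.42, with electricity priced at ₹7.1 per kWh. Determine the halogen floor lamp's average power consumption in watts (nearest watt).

Energy = ₹498.42 ÷ ₹7.1/kWh = 70.2 kWh
Runtime = 6 h/day × 30 days = 180 h
Power = 70.2 kWh ÷ 180 h = 0.39 kW = 390 W

390 W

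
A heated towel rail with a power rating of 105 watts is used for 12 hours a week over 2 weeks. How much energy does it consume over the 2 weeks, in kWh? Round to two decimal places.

Runtime = 12 h/week × 2 weeks = 24 h
Energy = 0.105 kW × 24 h = 2.52 kWh

2.52 kWh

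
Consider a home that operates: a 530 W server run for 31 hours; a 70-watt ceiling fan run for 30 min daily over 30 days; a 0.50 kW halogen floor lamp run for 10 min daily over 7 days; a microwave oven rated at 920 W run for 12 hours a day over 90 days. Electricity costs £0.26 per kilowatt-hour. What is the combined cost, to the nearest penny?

£263.03

server: 0.53 kW × 31 h = 16.43 kWh
ceiling fan: Runtime = 30 min × 30 = 900 min = 15 h
ceiling fan: 0.07 kW × 15 h = 1.05 kWh
halogen floor lamp: Runtime = 10 min × 7 = 70 min = 1.166666… h
halogen floor lamp: 0.5 kW × 1.166666… h = 0.583333… kWh
microwave oven: Runtime = 12 h/day × 90 days = 1080 h
microwave oven: 0.92 kW × 1080 h = 993.6 kWh
Total energy = 1011.663333… kWh
Cost = 1011.663333… × £0.26 = £263.03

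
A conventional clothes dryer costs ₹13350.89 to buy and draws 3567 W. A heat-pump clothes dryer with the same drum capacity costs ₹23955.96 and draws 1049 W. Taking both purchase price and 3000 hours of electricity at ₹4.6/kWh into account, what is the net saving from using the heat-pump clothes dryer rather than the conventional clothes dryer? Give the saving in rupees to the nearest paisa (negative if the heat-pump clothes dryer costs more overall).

₹24143.33

conventional clothes dryer: ₹13350.89 + (3567/1000) kW × 3000 h × ₹4.6 = ₹13350.89 + ₹49224.6 = ₹62575.49
heat-pump clothes dryer: ₹23955.96 + (1049/1000) kW × 3000 h × ₹4.6 = ₹23955.96 + ₹14476.2 = ₹38432.16
Saving = ₹62575.49 − ₹38432.16 = ₹24143.33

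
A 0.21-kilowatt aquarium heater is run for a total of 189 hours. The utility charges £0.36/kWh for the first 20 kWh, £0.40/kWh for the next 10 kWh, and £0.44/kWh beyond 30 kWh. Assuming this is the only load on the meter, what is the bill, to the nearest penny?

£15.46

Energy = 0.21 kW × 189 h = 39.69 kWh
Tier 1 (0–20 kWh): 20 × £0.36 = £7.2
Tier 2 (20–30 kWh): 10 × £0.40 = £4
Above 30 kWh: 9.69 × £0.44 = £4.2636
Bill = £15.46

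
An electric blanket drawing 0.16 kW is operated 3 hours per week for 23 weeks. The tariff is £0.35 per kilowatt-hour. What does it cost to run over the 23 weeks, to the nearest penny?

Runtime = 3 h/week × 23 weeks = 69 h
Energy = 0.16 kW × 69 h = 11.04 kWh
Cost = 11.04 kWh × £0.35/kWh = £3.86

£3.86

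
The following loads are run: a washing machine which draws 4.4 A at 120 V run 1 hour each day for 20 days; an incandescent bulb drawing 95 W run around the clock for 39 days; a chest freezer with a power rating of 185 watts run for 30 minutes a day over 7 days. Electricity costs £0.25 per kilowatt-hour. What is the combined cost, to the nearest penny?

washing machine: Power = 4.4 A × 120 V = 528 W = 0.528 kW
washing machine: Runtime = 1 h/day × 20 days = 20 h
washing machine: 0.528 kW × 20 h = 10.56 kWh
incandescent bulb: Runtime = 24 h × 39 = 936 h
incandescent bulb: 0.095 kW × 936 h = 88.92 kWh
chest freezer: Runtime = 30 min × 7 = 210 min = 3.5 h
chest freezer: 0.185 kW × 3.5 h = 0.6475 kWh
Total energy = 100.1275 kWh
Cost = 100.1275 × £0.25 = £25.03

£25.03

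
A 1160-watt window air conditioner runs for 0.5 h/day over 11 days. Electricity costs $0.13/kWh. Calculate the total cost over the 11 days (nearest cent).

$0.83

Runtime = 0.5 h/day × 11 days = 5.5 h
Energy = 1.16 kW × 5.5 h = 6.38 kWh
Cost = 6.38 kWh × $0.13/kWh = $0.83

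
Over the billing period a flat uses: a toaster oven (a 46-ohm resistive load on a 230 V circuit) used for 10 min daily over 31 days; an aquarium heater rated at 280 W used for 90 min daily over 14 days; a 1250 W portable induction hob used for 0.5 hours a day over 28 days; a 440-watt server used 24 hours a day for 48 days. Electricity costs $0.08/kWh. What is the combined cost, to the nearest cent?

toaster oven: Power = V²/R = 230²/46 = 1150 W = 1.15 kW
toaster oven: Runtime = 10 min × 31 = 310 min = 5.166666… h
toaster oven: 1.15 kW × 5.166666… h = 5.941666… kWh
aquarium heater: Runtime = 90 min × 14 = 1260 min = 21 h
aquarium heater: 0.28 kW × 21 h = 5.88 kWh
portable induction hob: Runtime = 0.5 h/day × 28 days = 14 h
portable induction hob: 1.25 kW × 14 h = 17.5 kWh
server: Runtime = 24 h × 48 = 1152 h
server: 0.44 kW × 1152 h = 506.88 kWh
Total energy = 536.201666… kWh
Cost = 536.201666… × $0.08 = $42.90

$42.90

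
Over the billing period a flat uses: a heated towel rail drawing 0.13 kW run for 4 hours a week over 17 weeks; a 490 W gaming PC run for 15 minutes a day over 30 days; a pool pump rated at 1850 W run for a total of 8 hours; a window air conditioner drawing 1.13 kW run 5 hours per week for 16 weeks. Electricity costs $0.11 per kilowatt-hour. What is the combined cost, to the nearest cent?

$12.95

heated towel rail: Runtime = 4 h/week × 17 weeks = 68 h
heated towel rail: 0.13 kW × 68 h = 8.84 kWh
gaming PC: Runtime = 15 min × 30 = 450 min = 7.5 h
gaming PC: 0.49 kW × 7.5 h = 3.675 kWh
pool pump: 1.85 kW × 8 h = 14.8 kWh
window air conditioner: Runtime = 5 h/week × 16 weeks = 80 h
window air conditioner: 1.13 kW × 80 h = 90.4 kWh
Total energy = 117.715 kWh
Cost = 117.715 × $0.11 = $12.95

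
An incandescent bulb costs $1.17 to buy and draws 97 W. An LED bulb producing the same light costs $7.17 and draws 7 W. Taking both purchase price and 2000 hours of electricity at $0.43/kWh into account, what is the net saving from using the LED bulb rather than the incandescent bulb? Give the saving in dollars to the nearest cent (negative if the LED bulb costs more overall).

incandescent bulb: $1.17 + (97/1000) kW × 2000 h × $0.43 = $1.17 + $83.42 = $84.59
LED bulb: $7.17 + (7/1000) kW × 2000 h × $0.43 = $7.17 + $6.02 = $13.19
Saving = $84.59 − $13.19 = $71.4

$71.40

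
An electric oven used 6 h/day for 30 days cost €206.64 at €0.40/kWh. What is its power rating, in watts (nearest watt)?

2870 W

Energy = €206.64 ÷ €0.40/kWh = 516.6 kWh
Runtime = 6 h/day × 30 days = 180 h
Power = 516.6 kWh ÷ 180 h = 2.87 kW = 2870 W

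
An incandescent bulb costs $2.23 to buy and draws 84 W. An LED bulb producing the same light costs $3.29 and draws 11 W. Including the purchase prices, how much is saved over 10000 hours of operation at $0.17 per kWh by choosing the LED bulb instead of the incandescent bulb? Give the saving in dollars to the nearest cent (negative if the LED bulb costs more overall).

$123.04

incandescent bulb: $2.23 + (84/1000) kW × 10000 h × $0.17 = $2.23 + $142.8 = $145.03
LED bulb: $3.29 + (11/1000) kW × 10000 h × $0.17 = $3.29 + $18.7 = $21.99
Saving = $145.03 − $21.99 = $123.04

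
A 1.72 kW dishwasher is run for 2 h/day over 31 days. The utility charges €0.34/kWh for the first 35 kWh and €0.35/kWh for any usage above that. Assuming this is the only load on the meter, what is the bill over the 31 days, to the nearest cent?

€36.97

Runtime = 2 h/day × 31 days = 62 h
Energy = 1.72 kW × 62 h = 106.64 kWh
Tier 1 (0–35 kWh): 35 × €0.34 = €11.9
Above 35 kWh: 71.64 × €0.35 = €25.074
Bill = €36.97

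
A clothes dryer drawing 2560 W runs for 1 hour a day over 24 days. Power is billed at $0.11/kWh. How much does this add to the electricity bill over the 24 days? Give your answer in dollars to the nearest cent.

$6.76

Runtime = 1 h/day × 24 days = 24 h
Energy = 2.56 kW × 24 h = 61.44 kWh
Cost = 61.44 kWh × $0.11/kWh = $6.76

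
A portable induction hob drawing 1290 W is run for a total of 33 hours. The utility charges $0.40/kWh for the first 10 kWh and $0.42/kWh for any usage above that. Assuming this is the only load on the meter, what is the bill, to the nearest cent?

Energy = 1.29 kW × 33 h = 42.57 kWh
Tier 1 (0–10 kWh): 10 × $0.40 = $4
Above 10 kWh: 32.57 × $0.42 = $13.6794
Bill = $17.68

$17.68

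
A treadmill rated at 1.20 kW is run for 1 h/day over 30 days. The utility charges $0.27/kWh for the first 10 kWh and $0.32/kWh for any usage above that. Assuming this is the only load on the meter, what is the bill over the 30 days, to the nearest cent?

Runtime = 1 h/day × 30 days = 30 h
Energy = 1.2 kW × 30 h = 36 kWh
Tier 1 (0–10 kWh): 10 × $0.27 = $2.7
Above 10 kWh: 26 × $0.32 = $8.32
Bill = $11.02

$11.02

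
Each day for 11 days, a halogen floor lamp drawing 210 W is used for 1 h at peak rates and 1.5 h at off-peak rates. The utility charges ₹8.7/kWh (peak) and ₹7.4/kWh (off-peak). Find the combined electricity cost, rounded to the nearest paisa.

₹45.74

Peak energy = 0.21 kW × 1 h × 11 = 2.31 kWh
Off-peak energy = 0.21 kW × 1.5 h × 11 = 3.465 kWh
Cost = 2.31 × ₹8.7 + 3.465 × ₹7.4 = ₹20.097 + ₹25.641 = ₹45.74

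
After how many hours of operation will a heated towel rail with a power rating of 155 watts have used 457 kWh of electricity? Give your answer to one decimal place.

Hours = 457 kWh ÷ 0.155 kW = 2948.4 h

2948.4 h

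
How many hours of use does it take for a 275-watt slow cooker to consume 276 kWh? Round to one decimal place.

Hours = 276 kWh ÷ 0.275 kW = 1003.6 h

1003.6 h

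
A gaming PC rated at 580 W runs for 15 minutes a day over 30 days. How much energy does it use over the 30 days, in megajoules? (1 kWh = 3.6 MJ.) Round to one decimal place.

15.7 MJ

Runtime = 15 min × 30 = 450 min = 7.5 h
Energy = 0.58 kW × 7.5 h = 4.35 kWh
= 4.35 × 3.6 MJ = 15.7 MJ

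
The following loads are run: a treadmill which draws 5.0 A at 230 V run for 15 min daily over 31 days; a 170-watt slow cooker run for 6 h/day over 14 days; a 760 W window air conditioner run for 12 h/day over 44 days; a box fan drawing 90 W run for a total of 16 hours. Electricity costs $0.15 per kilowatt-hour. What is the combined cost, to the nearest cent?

$63.89

treadmill: Power = 5.0 A × 230 V = 1150 W = 1.15 kW
treadmill: Runtime = 15 min × 31 = 465 min = 7.75 h
treadmill: 1.15 kW × 7.75 h = 8.9125 kWh
slow cooker: Runtime = 6 h/day × 14 days = 84 h
slow cooker: 0.17 kW × 84 h = 14.28 kWh
window air conditioner: Runtime = 12 h/day × 44 days = 528 h
window air conditioner: 0.76 kW × 528 h = 401.28 kWh
box fan: 0.09 kW × 16 h = 1.44 kWh
Total energy = 425.9125 kWh
Cost = 425.9125 × $0.15 = $63.89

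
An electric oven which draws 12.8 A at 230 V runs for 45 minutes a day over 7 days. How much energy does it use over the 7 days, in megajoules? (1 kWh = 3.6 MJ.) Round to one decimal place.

55.6 MJ

Power = 12.8 A × 230 V = 2944 W = 2.944 kW
Runtime = 45 min × 7 = 315 min = 5.25 h
Energy = 2.944 kW × 5.25 h = 15.456 kWh
= 15.456 × 3.6 MJ = 55.6 MJ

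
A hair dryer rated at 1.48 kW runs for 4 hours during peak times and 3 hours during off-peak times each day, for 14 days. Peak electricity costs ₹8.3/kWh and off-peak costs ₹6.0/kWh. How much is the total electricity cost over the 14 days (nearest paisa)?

Peak energy = 1.48 kW × 4 h × 14 = 82.88 kWh
Off-peak energy = 1.48 kW × 3 h × 14 = 62.16 kWh
Cost = 82.88 × ₹8.3 + 62.16 × ₹6.0 = ₹687.904 + ₹372.96 = ₹1060.86

₹1060.86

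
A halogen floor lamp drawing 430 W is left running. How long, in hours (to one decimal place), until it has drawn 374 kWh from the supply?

Hours = 374 kWh ÷ 0.43 kW = 869.8 h

869.8 h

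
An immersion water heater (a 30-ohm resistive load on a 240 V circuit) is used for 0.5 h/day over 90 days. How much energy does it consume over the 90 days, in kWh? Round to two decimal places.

86.40 kWh

Power = V²/R = 240²/30 = 1920 W = 1.92 kW
Runtime = 0.5 h/day × 90 days = 45 h
Energy = 1.92 kW × 45 h = 86.4 kWh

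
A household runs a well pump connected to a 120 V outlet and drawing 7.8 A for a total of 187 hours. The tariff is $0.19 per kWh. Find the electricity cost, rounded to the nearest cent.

Power = 7.8 A × 120 V = 936 W = 0.936 kW
Energy = 0.936 kW × 187 h = 175.032 kWh
Cost = 175.032 kWh × $0.19/kWh = $33.26

$33.26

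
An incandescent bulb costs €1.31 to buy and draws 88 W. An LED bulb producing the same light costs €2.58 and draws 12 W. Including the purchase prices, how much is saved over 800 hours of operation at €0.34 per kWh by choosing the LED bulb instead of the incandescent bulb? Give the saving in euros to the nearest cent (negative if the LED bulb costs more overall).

€19.40

incandescent bulb: €1.31 + (88/1000) kW × 800 h × €0.34 = €1.31 + €23.936 = €25.246
LED bulb: €2.58 + (12/1000) kW × 800 h × €0.34 = €2.58 + €3.264 = €5.844
Saving = €25.246 − €5.844 = €19.402 → €19.40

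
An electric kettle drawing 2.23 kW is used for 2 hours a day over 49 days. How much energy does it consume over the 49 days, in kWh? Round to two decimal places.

218.54 kWh

Runtime = 2 h/day × 49 days = 98 h
Energy = 2.23 kW × 98 h = 218.54 kWh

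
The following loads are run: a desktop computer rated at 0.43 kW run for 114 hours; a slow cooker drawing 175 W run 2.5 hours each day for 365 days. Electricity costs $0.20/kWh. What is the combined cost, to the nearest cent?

desktop computer: 0.43 kW × 114 h = 49.02 kWh
slow cooker: Runtime = 2.5 h/day × 365 days = 912.5 h
slow cooker: 0.175 kW × 912.5 h = 159.6875 kWh
Total energy = 208.7075 kWh
Cost = 208.7075 × $0.20 = $41.74

$41.74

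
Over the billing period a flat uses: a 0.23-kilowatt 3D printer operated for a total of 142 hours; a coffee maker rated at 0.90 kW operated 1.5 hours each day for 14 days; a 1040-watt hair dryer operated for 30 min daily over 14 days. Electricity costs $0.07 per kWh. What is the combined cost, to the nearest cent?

3D printer: 0.23 kW × 142 h = 32.66 kWh
coffee maker: Runtime = 1.5 h/day × 14 days = 21 h
coffee maker: 0.9 kW × 21 h = 18.9 kWh
hair dryer: Runtime = 30 min × 14 = 420 min = 7 h
hair dryer: 1.04 kW × 7 h = 7.28 kWh
Total energy = 58.84 kWh
Cost = 58.84 × $0.07 = $4.12

$4.12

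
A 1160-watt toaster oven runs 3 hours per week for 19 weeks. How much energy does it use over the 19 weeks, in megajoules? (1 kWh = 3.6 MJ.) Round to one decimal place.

238.0 MJ

Runtime = 3 h/week × 19 weeks = 57 h
Energy = 1.16 kW × 57 h = 66.12 kWh
= 66.12 × 3.6 MJ = 238.0 MJ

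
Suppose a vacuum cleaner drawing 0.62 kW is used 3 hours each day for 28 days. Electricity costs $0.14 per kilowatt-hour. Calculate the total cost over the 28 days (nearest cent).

Runtime = 3 h/day × 28 days = 84 h
Energy = 0.62 kW × 84 h = 52.08 kWh
Cost = 52.08 kWh × $0.14/kWh = $7.29

$7.29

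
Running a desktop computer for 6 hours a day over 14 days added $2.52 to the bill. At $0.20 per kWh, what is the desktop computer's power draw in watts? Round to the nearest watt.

150 W

Energy = $2.52 ÷ $0.20/kWh = 12.6 kWh
Runtime = 6 h/day × 14 days = 84 h
Power = 12.6 kWh ÷ 84 h = 0.15 kW = 150 W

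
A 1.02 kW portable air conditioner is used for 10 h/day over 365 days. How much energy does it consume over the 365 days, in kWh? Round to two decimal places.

Runtime = 10 h/day × 365 days = 3650 h
Energy = 1.02 kW × 3650 h = 3723 kWh

3723.00 kWh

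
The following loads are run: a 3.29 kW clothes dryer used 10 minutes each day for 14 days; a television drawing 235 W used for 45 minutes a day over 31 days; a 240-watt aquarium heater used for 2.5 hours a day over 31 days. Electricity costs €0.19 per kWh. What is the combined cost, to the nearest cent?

€6.03

clothes dryer: Runtime = 10 min × 14 = 140 min = 2.333333… h
clothes dryer: 3.29 kW × 2.333333… h = 7.676666… kWh
television: Runtime = 45 min × 31 = 1395 min = 23.25 h
television: 0.235 kW × 23.25 h = 5.46375 kWh
aquarium heater: Runtime = 2.5 h/day × 31 days = 77.5 h
aquarium heater: 0.24 kW × 77.5 h = 18.6 kWh
Total energy = 31.740416… kWh
Cost = 31.740416… × €0.19 = €6.03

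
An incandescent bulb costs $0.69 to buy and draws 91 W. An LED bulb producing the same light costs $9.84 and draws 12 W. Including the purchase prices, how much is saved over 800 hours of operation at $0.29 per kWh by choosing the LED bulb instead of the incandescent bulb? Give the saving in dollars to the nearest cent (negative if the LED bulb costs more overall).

$9.18

incandescent bulb: $0.69 + (91/1000) kW × 800 h × $0.29 = $0.69 + $21.112 = $21.802
LED bulb: $9.84 + (12/1000) kW × 800 h × $0.29 = $9.84 + $2.784 = $12.624
Saving = $21.802 − $12.624 = $9.178 → $9.18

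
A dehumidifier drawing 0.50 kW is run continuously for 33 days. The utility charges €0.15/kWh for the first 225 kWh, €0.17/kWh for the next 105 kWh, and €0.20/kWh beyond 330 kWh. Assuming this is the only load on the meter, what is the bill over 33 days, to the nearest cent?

€64.80

Runtime = 24 h × 33 = 792 h
Energy = 0.5 kW × 792 h = 396 kWh
Tier 1 (0–225 kWh): 225 × €0.15 = €33.75
Tier 2 (225–330 kWh): 105 × €0.17 = €17.85
Above 330 kWh: 66 × €0.20 = €13.2
Bill = €64.80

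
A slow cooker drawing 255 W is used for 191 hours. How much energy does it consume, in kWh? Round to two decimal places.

48.71 kWh

Energy = 0.255 kW × 191 h = 48.705 kWh ≈ 48.71 kWh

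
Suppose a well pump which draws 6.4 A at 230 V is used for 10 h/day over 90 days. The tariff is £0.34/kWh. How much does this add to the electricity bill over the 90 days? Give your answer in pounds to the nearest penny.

Power = 6.4 A × 230 V = 1472 W = 1.472 kW
Runtime = 10 h/day × 90 days = 900 h
Energy = 1.472 kW × 900 h = 1324.8 kWh
Cost = 1324.8 kWh × £0.34/kWh = £450.43

£450.43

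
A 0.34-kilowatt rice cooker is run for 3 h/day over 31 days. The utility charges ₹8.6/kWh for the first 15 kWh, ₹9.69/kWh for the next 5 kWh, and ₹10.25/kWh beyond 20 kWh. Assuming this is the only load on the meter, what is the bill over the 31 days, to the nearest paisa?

Runtime = 3 h/day × 31 days = 93 h
Energy = 0.34 kW × 93 h = 31.62 kWh
Tier 1 (0–15 kWh): 15 × ₹8.6 = ₹129
Tier 2 (15–20 kWh): 5 × ₹9.69 = ₹48.45
Above 20 kWh: 11.62 × ₹10.25 = ₹119.105
Bill = ₹296.56

₹296.56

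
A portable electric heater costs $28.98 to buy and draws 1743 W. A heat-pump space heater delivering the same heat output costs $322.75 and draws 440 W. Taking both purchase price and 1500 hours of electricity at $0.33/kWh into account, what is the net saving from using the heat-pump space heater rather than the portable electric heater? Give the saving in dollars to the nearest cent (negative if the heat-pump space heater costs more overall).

$351.22

portable electric heater: $28.98 + (1743/1000) kW × 1500 h × $0.33 = $28.98 + $862.785 = $891.765
heat-pump space heater: $322.75 + (440/1000) kW × 1500 h × $0.33 = $322.75 + $217.8 = $540.55
Saving = $891.765 − $540.55 = $351.215 → $351.22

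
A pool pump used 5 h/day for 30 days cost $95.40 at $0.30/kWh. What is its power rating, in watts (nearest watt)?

2120 W

Energy = $95.40 ÷ $0.30/kWh = 318 kWh
Runtime = 5 h/day × 30 days = 150 h
Power = 318 kWh ÷ 150 h = 2.12 kW = 2120 W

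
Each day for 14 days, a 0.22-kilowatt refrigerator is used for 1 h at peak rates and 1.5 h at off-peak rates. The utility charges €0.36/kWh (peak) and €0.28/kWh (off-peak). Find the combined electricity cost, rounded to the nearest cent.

Peak energy = 0.22 kW × 1 h × 14 = 3.08 kWh
Off-peak energy = 0.22 kW × 1.5 h × 14 = 4.62 kWh
Cost = 3.08 × €0.36 + 4.62 × €0.28 = €1.1088 + €1.2936 = €2.40

€2.40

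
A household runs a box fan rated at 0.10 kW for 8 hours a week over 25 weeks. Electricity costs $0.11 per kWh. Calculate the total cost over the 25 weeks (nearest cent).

$2.20

Runtime = 8 h/week × 25 weeks = 200 h
Energy = 0.1 kW × 200 h = 20 kWh
Cost = 20 kWh × $0.11/kWh = $2.20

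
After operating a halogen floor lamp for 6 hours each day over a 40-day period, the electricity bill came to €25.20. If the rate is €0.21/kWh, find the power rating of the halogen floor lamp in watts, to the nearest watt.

Energy = €25.20 ÷ €0.21/kWh = 120 kWh
Runtime = 6 h/day × 40 days = 240 h
Power = 120 kWh ÷ 240 h = 0.5 kW = 500 W

500 W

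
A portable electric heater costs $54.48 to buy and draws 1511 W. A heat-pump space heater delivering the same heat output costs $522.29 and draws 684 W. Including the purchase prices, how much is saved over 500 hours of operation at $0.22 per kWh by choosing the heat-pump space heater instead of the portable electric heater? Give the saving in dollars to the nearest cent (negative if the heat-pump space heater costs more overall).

portable electric heater: $54.48 + (1511/1000) kW × 500 h × $0.22 = $54.48 + $166.21 = $220.69
heat-pump space heater: $522.29 + (684/1000) kW × 500 h × $0.22 = $522.29 + $75.24 = $597.53
Saving = $220.69 − $597.53 = −$376.84

-$376.84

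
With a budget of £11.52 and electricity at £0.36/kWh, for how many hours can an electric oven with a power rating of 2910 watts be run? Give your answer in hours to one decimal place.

Energy available = £11.52 ÷ £0.36/kWh = 32 kWh
Hours = 32 kWh ÷ 2.91 kW = 11.0 h

11.0 h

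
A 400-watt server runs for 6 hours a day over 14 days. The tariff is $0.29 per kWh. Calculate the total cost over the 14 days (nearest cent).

Runtime = 6 h/day × 14 days = 84 h
Energy = 0.4 kW × 84 h = 33.6 kWh
Cost = 33.6 kWh × $0.29/kWh = $9.74

$9.74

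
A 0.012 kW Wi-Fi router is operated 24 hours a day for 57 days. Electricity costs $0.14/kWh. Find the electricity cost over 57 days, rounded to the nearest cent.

Runtime = 24 h × 57 = 1368 h
Energy = 0.012 kW × 1368 h = 16.416 kWh
Cost = 16.416 kWh × $0.14/kWh = $2.30

$2.30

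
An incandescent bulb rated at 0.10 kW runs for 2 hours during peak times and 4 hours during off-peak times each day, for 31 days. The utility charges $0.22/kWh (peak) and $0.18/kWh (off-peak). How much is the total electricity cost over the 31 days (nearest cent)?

$3.60

Peak energy = 0.1 kW × 2 h × 31 = 6.2 kWh
Off-peak energy = 0.1 kW × 4 h × 31 = 12.4 kWh
Cost = 6.2 × $0.22 + 12.4 × $0.18 = $1.364 + $2.232 = $3.60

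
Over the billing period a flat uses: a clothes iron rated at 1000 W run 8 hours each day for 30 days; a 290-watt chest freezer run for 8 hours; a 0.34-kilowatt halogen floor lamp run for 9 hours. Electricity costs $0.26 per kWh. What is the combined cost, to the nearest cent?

$63.80

clothes iron: Runtime = 8 h/day × 30 days = 240 h
clothes iron: 1 kW × 240 h = 240 kWh
chest freezer: 0.29 kW × 8 h = 2.32 kWh
halogen floor lamp: 0.34 kW × 9 h = 3.06 kWh
Total energy = 245.38 kWh
Cost = 245.38 × $0.26 = $63.80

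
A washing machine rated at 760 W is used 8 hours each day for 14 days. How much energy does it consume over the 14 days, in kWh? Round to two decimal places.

85.12 kWh

Runtime = 8 h/day × 14 days = 112 h
Energy = 0.76 kW × 112 h = 85.12 kWh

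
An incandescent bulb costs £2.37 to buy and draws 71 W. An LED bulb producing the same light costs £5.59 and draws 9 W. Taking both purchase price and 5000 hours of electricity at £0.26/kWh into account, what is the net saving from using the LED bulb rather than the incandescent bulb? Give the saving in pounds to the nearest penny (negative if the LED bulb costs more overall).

incandescent bulb: £2.37 + (71/1000) kW × 5000 h × £0.26 = £2.37 + £92.3 = £94.67
LED bulb: £5.59 + (9/1000) kW × 5000 h × £0.26 = £5.59 + £11.7 = £17.29
Saving = £94.67 − £17.29 = £77.38

£77.38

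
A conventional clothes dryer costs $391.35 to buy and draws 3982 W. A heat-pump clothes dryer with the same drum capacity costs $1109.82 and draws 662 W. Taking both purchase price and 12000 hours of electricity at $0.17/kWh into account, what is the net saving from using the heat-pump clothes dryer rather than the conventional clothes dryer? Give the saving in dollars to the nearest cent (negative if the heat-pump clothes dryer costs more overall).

conventional clothes dryer: $391.35 + (3982/1000) kW × 12000 h × $0.17 = $391.35 + $8123.28 = $8514.63
heat-pump clothes dryer: $1109.82 + (662/1000) kW × 12000 h × $0.17 = $1109.82 + $1350.48 = $2460.3
Saving = $8514.63 − $2460.3 = $6054.33

$6054.33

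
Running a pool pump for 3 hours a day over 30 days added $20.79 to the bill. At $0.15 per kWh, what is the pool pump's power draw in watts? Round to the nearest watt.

1540 W

Energy = $20.79 ÷ $0.15/kWh = 138.6 kWh
Runtime = 3 h/day × 30 days = 90 h
Power = 138.6 kWh ÷ 90 h = 1.54 kW = 1540 W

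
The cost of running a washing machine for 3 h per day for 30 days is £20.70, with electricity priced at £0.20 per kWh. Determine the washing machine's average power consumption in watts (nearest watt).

Energy = £20.70 ÷ £0.20/kWh = 103.5 kWh
Runtime = 3 h/day × 30 days = 90 h
Power = 103.5 kWh ÷ 90 h = 1.15 kW = 1150 W

1150 W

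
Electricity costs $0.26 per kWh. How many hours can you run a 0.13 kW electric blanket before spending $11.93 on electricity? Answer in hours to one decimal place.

353.0 h

Energy available = $11.93 ÷ $0.26/kWh = 45.8846 kWh
Hours = 45.8846 kWh ÷ 0.13 kW = 353.0 h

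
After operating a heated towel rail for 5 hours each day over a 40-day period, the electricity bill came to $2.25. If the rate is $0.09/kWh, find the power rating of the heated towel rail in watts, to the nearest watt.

Energy = $2.25 ÷ $0.09/kWh = 25 kWh
Runtime = 5 h/day × 40 days = 200 h
Power = 25 kWh ÷ 200 h = 0.125 kW = 125 W

125 W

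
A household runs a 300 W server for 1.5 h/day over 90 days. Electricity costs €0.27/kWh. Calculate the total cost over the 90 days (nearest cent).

€10.94

Runtime = 1.5 h/day × 90 days = 135 h
Energy = 0.3 kW × 135 h = 40.5 kWh
Cost = 40.5 kWh × €0.27/kWh = €10.94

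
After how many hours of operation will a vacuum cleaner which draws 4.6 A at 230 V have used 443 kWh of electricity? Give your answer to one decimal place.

418.7 h

Power = 4.6 A × 230 V = 1058 W = 1.058 kW
Hours = 443 kWh ÷ 1.058 kW = 418.7 h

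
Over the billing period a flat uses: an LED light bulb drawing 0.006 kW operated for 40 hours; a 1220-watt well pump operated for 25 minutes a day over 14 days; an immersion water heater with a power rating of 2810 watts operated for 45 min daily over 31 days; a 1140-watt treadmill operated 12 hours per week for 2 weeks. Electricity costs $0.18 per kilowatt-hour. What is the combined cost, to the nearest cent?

LED light bulb: 0.006 kW × 40 h = 0.24 kWh
well pump: Runtime = 25 min × 14 = 350 min = 5.833333… h
well pump: 1.22 kW × 5.833333… h = 7.116666… kWh
immersion water heater: Runtime = 45 min × 31 = 1395 min = 23.25 h
immersion water heater: 2.81 kW × 23.25 h = 65.3325 kWh
treadmill: Runtime = 12 h/week × 2 weeks = 24 h
treadmill: 1.14 kW × 24 h = 27.36 kWh
Total energy = 100.049166… kWh
Cost = 100.049166… × $0.18 = $18.01

$18.01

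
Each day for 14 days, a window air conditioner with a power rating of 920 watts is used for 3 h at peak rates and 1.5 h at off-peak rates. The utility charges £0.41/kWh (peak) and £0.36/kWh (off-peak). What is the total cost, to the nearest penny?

£22.80

Peak energy = 0.92 kW × 3 h × 14 = 38.64 kWh
Off-peak energy = 0.92 kW × 1.5 h × 14 = 19.32 kWh
Cost = 38.64 × £0.41 + 19.32 × £0.36 = £15.8424 + £6.9552 = £22.80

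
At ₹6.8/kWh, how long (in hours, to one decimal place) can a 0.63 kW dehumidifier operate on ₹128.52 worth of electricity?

Energy available = ₹128.52 ÷ ₹6.8/kWh = 18.9 kWh
Hours = 18.9 kWh ÷ 0.63 kW = 30.0 h

30.0 h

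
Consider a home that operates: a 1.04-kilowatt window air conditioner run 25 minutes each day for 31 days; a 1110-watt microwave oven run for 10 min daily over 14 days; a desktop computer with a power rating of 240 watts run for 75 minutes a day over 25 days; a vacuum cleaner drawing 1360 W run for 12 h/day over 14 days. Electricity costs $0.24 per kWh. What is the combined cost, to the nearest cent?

window air conditioner: Runtime = 25 min × 31 = 775 min = 12.916666… h
window air conditioner: 1.04 kW × 12.916666… h = 13.433333… kWh
microwave oven: Runtime = 10 min × 14 = 140 min = 2.333333… h
microwave oven: 1.11 kW × 2.333333… h = 2.59 kWh
desktop computer: Runtime = 75 min × 25 = 1875 min = 31.25 h
desktop computer: 0.24 kW × 31.25 h = 7.5 kWh
vacuum cleaner: Runtime = 12 h/day × 14 days = 168 h
vacuum cleaner: 1.36 kW × 168 h = 228.48 kWh
Total energy = 252.003333… kWh
Cost = 252.003333… × $0.24 = $60.48

$60.48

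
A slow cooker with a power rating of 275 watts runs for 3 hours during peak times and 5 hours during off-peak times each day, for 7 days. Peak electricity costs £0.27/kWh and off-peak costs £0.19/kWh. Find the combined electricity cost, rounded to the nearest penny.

£3.39

Peak energy = 0.275 kW × 3 h × 7 = 5.775 kWh
Off-peak energy = 0.275 kW × 5 h × 7 = 9.625 kWh
Cost = 5.775 × £0.27 + 9.625 × £0.19 = £1.55925 + £1.82875 = £3.39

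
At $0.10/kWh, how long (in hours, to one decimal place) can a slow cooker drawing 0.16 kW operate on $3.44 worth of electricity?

215.0 h

Energy available = $3.44 ÷ $0.10/kWh = 34.4 kWh
Hours = 34.4 kWh ÷ 0.16 kW = 215.0 h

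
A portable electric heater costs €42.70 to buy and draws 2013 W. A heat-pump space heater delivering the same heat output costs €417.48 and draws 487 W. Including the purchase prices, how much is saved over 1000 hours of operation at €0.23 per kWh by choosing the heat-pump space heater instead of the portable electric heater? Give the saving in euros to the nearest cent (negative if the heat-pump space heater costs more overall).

portable electric heater: €42.70 + (2013/1000) kW × 1000 h × €0.23 = €42.70 + €462.99 = €505.69
heat-pump space heater: €417.48 + (487/1000) kW × 1000 h × €0.23 = €417.48 + €112.01 = €529.49
Saving = €505.69 − €529.49 = −€23.8

-€23.80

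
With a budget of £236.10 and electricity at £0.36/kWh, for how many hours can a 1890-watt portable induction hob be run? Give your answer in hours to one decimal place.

347.0 h

Energy available = £236.10 ÷ £0.36/kWh = 655.8333 kWh
Hours = 655.8333 kWh ÷ 1.89 kW = 347.0 h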